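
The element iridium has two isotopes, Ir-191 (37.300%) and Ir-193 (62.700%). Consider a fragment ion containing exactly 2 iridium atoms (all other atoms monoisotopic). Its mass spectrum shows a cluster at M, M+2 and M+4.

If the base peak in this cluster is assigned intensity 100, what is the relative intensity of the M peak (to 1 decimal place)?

Term probabilities: M 0.1391, M+2 0.4677, M+4 0.3931. Base peak = M+2.
P(M+2) = C(2,1) × 0.37300^1 × 0.62700^1 = 2 × 0.3730 × 0.6270 = 0.467742 (base)
P(M) = C(2,0) × 0.37300^2 × 0.62700^0 = 1 × 0.139129 × 1.0000 = 0.139129
Relative intensity = 0.139129 / 0.467742 × 100 = 29.7

29.7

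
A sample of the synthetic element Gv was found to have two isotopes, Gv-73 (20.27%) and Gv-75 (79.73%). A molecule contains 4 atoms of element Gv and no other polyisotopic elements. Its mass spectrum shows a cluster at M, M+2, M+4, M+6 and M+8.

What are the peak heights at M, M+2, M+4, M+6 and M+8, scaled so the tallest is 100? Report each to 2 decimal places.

0.41 : 6.46 : 38.13 : 100.00 : 98.33

Each Gv atom is independently Gv-73 (p = 0.2027) or Gv-75 (q = 0.7973); the cluster is the binomial expansion (p + q)^4.
P(M) = 0.2027^4 = 0.001688
P(M+2) = 4 × 0.2027^3 × 0.7973^1 = 0.026561
P(M+4) = 6 × 0.2027^2 × 0.7973^2 = 0.156712
P(M+6) = 4 × 0.2027^1 × 0.7973^3 = 0.410941
P(M+8) = 0.7973^4 = 0.404098
The M+6 peak is largest (0.410941); scaling to 100 gives 0.41 : 6.46 : 38.13 : 100.00 : 98.33.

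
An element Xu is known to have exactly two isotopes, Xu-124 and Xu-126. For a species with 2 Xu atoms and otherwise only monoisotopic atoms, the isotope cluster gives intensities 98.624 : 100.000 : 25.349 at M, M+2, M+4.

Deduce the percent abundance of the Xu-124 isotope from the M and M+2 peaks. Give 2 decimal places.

66.36%

Let p = fractional abundance of Xu-124. I(M+2)/I(M) = [C(2,1)·p^1·(1−p)] / p^2 = 2·(1−p)/p = 100.000/98.624 = 1.0140
(1−p)/p = 1.0140/2 = 0.5070  ⇒  p = 1/(1 + 0.5070) = 0.6636
Xu-124: 66.36%, Xu-126: 33.64%.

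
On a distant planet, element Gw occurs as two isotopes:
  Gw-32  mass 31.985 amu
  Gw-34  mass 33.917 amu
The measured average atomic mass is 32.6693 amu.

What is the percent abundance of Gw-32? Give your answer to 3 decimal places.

64.581%

With x = fraction of Gw-32 (so Gw-34 is 1 − x):
31.985·x + 33.917·(1 − x) = 32.6693
(31.985 − 33.917)·x = 32.6693 − 33.917
x = -1.2477 / -1.932 = 0.64581 → 64.581% Gw-32, 35.419% Gw-34.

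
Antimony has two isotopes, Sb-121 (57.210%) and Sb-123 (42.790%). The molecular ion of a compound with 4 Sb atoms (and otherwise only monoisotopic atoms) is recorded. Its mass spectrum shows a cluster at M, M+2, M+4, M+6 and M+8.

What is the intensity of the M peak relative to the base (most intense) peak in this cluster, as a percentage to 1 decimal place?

29.8%

Binomial terms of (0.57210 + 0.42790)^4: M 0.1071, M+2 0.3205, M+4 0.3596, M+6 0.1793, M+8 0.0335 → M+4 is the base peak.
P(M+4) = C(4,2) × 0.57210^2 × 0.42790^2 = 6 × 0.32729841 × 0.18309841 = 0.359567 (base)
P(M) = C(4,0) × 0.57210^4 × 0.42790^0 = 1 × 0.10712425 × 1.0000 = 0.107124
Relative intensity = 0.107124 / 0.359567 × 100 = 29.8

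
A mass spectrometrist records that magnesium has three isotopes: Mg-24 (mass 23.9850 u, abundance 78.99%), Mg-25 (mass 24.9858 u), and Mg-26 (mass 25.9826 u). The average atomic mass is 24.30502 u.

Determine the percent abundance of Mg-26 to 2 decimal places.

Let x and y be the fractions of Mg-25 and Mg-26. Then x + y = 1 − 0.7899 = 0.2101 and 24.9858x + 25.9826y = 24.30502 − 0.7899×23.9850 = 5.3592685.
Substituting: 24.9858x + 25.9826(0.2101 − x) = 5.3592685
(24.9858 − 25.9826)x = -0.09967576  ⇒  x = 0.10000, y = 0.11010
Mg-25: 10.00%, Mg-26: 11.01%.

11.01%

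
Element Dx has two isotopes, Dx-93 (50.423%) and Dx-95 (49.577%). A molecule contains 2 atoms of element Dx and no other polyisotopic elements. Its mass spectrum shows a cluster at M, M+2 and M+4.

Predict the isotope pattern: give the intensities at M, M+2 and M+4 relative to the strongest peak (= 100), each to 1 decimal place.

Expanding (0.50423 + 0.49577)^2:
P(M) = 0.50423^2 = 0.254248
P(M+2) = 2 × 0.50423^1 × 0.49577^1 = 0.499964
P(M+4) = 0.49577^2 = 0.245788
The M+2 peak is largest (0.499964); scaling to 100 gives 50.9 : 100.0 : 49.2.

50.9 : 100.0 : 49.2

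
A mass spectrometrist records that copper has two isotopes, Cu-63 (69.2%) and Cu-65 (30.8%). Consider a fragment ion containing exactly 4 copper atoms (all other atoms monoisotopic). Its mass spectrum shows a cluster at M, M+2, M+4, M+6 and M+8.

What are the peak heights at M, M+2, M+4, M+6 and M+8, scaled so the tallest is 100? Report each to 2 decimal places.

56.17 : 100.00 : 66.76 : 19.81 : 2.20

Each Cu atom is independently Cu-63 (p = 0.692) or Cu-65 (q = 0.308); the cluster is the binomial expansion (p + q)^4.
P(M) = 0.692^4 = 0.229311
P(M+2) = 4 × 0.692^3 × 0.308^1 = 0.408253
P(M+4) = 6 × 0.692^2 × 0.308^2 = 0.272562
P(M+6) = 4 × 0.692^1 × 0.308^3 = 0.080876
P(M+8) = 0.308^4 = 0.008999
The M+2 peak is largest (0.408253); scaling to 100 gives 56.17 : 100.00 : 66.76 : 19.81 : 2.20.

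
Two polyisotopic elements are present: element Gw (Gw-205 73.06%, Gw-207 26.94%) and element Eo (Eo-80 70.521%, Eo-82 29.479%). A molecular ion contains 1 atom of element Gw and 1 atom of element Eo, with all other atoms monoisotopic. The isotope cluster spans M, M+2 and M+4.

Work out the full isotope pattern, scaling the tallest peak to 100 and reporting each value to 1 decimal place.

100.0 : 78.7 : 15.4

Element Gw pattern (n=1): 0.7306 : 0.2694
Element Eo pattern (n=1): 0.70521 : 0.29479
Convolve the two distributions (both contribute in 2-u steps):
  M: 0.7306×0.70521 = 0.515226
  M+2: 0.7306×0.29479 + 0.2694×0.70521 = 0.405357
  M+4: 0.2694×0.29479 = 0.079416
Scale to base peak (0.515226) = 100: 100.0 : 78.7 : 15.4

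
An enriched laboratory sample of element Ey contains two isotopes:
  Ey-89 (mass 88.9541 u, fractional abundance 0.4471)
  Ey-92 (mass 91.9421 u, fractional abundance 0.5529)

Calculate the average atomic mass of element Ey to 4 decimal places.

90.6062 u

Weight each isotope mass by its fractional abundance: 0.4471 × 88.9541 + 0.5529 × 91.9421
= 39.77138 + 50.83479 = 90.60617 u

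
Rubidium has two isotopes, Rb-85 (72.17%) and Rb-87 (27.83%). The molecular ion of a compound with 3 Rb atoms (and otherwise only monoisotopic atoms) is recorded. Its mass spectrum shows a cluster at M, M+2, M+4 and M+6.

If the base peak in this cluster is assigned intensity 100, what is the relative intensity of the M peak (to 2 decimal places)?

86.44

Binomial terms of (0.7217 + 0.2783)^3: M 0.3759, M+2 0.4349, M+4 0.1677, M+6 0.0216 → M+2 is the base peak.
P(M+2) = C(3,1) × 0.7217^2 × 0.2783^1 = 3 × 0.52085089 × 0.2783 = 0.434858 (base)
P(M) = C(3,0) × 0.7217^3 × 0.2783^0 = 1 × 0.37589809 × 1.0000 = 0.375898
Relative intensity = 0.375898 / 0.434858 × 100 = 86.44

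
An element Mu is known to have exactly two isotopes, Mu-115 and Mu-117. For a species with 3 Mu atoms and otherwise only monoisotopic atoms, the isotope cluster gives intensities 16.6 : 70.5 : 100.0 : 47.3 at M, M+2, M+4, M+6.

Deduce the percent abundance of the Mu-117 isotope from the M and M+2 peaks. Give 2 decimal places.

58.60%

Let p = fractional abundance of Mu-115. I(M+2)/I(M) = [C(3,1)·p^2·(1−p)] / p^3 = 3·(1−p)/p = 70.5/16.6 = 4.2470
(1−p)/p = 4.2470/3 = 1.4157  ⇒  p = 1/(1 + 1.4157) = 0.4140
Mu-115: 41.40%, Mu-117: 58.60%.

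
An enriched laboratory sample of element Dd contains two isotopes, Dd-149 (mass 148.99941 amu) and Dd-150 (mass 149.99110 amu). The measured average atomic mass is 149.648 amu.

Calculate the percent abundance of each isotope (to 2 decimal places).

Dd-149: 34.60%, Dd-150: 65.40%

With x = fraction of Dd-149 (so Dd-150 is 1 − x):
148.99941·x + 149.99110·(1 − x) = 149.648
(148.99941 − 149.99110)·x = 149.648 − 149.99110
x = -0.34310 / -0.99169 = 0.34598 → 34.60% Dd-149, 65.40% Dd-150.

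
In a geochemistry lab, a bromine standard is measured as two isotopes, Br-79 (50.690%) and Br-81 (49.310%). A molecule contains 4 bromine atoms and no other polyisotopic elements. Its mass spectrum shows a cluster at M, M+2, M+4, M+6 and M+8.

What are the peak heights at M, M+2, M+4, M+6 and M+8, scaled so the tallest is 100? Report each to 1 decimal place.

17.6 : 68.5 : 100.0 : 64.9 : 15.8

Each Br atom is independently Br-79 (p = 0.50690) or Br-81 (q = 0.49310); the cluster is the binomial expansion (p + q)^4.
P(M) = 0.50690^4 = 0.066022
P(M+2) = 4 × 0.50690^3 × 0.49310^1 = 0.256899
P(M+4) = 6 × 0.50690^2 × 0.49310^2 = 0.374857
P(M+6) = 4 × 0.50690^1 × 0.49310^3 = 0.243101
P(M+8) = 0.49310^4 = 0.059121
The M+4 peak is largest (0.374857); scaling to 100 gives 17.6 : 68.5 : 100.0 : 64.9 : 15.8.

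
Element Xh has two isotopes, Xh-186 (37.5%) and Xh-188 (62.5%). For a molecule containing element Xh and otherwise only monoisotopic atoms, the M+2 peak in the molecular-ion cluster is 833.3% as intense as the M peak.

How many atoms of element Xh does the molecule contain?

5

With n Xh atoms, P(M+2)/P(M) = C(n,1)·p^(n−1)q / p^n = n·q/p = n · 0.625/0.375.
n = 8.333 × 0.375/0.625 = 5.00 ≈ 5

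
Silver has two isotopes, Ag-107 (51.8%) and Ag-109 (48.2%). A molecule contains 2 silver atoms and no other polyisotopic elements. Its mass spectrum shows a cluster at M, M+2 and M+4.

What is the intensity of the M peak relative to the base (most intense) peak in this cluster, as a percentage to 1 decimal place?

(0.518 + 0.482)^2 gives M 0.2683, M+2 0.4994, M+4 0.2323; the largest is M+2.
P(M+2) = C(2,1) × 0.518^1 × 0.482^1 = 2 × 0.5180 × 0.4820 = 0.499352 (base)
P(M) = C(2,0) × 0.518^2 × 0.482^0 = 1 × 0.268324 × 1.0000 = 0.268324
Relative intensity = 0.268324 / 0.499352 × 100 = 53.7

53.7%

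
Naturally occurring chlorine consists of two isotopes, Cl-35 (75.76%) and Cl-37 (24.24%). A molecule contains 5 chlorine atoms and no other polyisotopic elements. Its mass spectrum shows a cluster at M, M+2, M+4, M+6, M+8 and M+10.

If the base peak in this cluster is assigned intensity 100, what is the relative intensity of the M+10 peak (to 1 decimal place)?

(0.7576 + 0.2424)^5 gives M 0.2496, M+2 0.3993, M+4 0.2555, M+6 0.0817, M+8 0.0131, M+10 0.0008; the largest is M+2.
P(M+2) = C(5,1) × 0.7576^4 × 0.2424^1 = 5 × 0.32942751 × 0.2424 = 0.399266 (base)
P(M+10) = C(5,5) × 0.7576^0 × 0.2424^5 = 1 × 1.0000 × 0.00083688 = 0.000837
Relative intensity = 0.000837 / 0.399266 × 100 = 0.2

0.2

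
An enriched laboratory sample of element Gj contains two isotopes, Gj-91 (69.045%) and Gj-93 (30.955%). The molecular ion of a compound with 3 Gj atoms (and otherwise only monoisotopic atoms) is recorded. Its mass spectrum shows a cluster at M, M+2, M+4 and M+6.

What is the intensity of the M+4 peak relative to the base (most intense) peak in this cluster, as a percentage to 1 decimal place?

44.8%

Binomial terms of (0.69045 + 0.30955)^3: M 0.3292, M+2 0.4427, M+4 0.1985, M+6 0.0297 → M+2 is the base peak.
P(M+2) = C(3,1) × 0.69045^2 × 0.30955^1 = 3 × 0.4767212 × 0.30955 = 0.442707 (base)
P(M+4) = C(3,2) × 0.69045^1 × 0.30955^2 = 3 × 0.69045 × 0.0958212 = 0.198479
Relative intensity = 0.198479 / 0.442707 × 100 = 44.8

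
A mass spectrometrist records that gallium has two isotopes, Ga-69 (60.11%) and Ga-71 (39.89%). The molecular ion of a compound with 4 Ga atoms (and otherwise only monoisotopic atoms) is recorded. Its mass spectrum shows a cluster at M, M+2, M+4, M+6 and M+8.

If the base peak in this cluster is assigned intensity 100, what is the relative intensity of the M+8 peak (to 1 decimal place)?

7.3

Binomial terms of (0.6011 + 0.3989)^4: M 0.1306, M+2 0.3465, M+4 0.3450, M+6 0.1526, M+8 0.0253 → M+2 is the base peak.
P(M+2) = C(4,1) × 0.6011^3 × 0.3989^1 = 4 × 0.21719018 × 0.3989 = 0.346549 (base)
P(M+8) = C(4,4) × 0.6011^0 × 0.3989^4 = 1 × 1.0000 × 0.02531956 = 0.025320
Relative intensity = 0.025320 / 0.346549 × 100 = 7.3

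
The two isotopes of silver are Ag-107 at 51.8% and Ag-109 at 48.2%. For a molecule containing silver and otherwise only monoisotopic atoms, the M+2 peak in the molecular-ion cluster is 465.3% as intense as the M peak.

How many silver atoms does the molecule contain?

For n independent Ag atoms, I(M+2)/I(M) = n · (abundance Ag-109) / (abundance Ag-107) = n · 0.482/0.518.
n = 4.653 × 0.518/0.482 = 5.00 ≈ 5

5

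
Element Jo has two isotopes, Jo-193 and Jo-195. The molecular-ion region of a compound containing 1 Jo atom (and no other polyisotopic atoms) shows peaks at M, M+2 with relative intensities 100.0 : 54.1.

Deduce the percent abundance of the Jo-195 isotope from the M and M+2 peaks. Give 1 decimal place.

35.1%

Write p for the Jo-193 fraction. I(M+2)/I(M) = [C(1,1)·p^0·(1−p)] / p^1 = 1·(1−p)/p = 54.1/100.0 = 0.5410
(1−p)/p = 0.5410/1 = 0.5410  ⇒  p = 1/(1 + 0.5410) = 0.6489
Jo-193: 64.9%, Jo-195: 35.1%.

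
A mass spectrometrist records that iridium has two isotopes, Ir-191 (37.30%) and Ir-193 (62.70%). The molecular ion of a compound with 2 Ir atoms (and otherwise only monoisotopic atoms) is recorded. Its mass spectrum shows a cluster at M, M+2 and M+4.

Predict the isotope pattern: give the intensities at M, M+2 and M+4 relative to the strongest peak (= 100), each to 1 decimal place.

29.7 : 100.0 : 84.0

Each Ir atom is independently Ir-191 (p = 0.3730) or Ir-193 (q = 0.6270); the cluster is the binomial expansion (p + q)^2.
P(M) = 0.3730^2 = 0.139129
P(M+2) = 2 × 0.3730^1 × 0.6270^1 = 0.467742
P(M+4) = 0.6270^2 = 0.393129
The M+2 peak is largest (0.467742); scaling to 100 gives 29.7 : 100.0 : 84.0.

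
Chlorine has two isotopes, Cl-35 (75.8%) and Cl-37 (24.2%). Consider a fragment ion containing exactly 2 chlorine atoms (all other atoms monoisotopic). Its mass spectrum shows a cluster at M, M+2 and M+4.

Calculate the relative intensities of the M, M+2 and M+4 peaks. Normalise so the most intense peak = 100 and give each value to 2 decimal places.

100.00 : 63.85 : 10.19

The 2 Cl atoms are independent, so intensities follow the terms of (0.758 + 0.242)^2.
P(M) = 0.758^2 = 0.574564
P(M+2) = 2 × 0.758^1 × 0.242^1 = 0.366872
P(M+4) = 0.242^2 = 0.058564
The M peak is largest (0.574564); scaling to 100 gives 100.00 : 63.85 : 10.19.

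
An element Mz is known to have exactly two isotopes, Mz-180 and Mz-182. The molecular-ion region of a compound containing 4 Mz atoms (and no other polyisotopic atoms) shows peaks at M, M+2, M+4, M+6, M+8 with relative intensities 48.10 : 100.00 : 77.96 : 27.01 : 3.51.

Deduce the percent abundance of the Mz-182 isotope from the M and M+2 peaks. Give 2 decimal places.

Let p = fractional abundance of Mz-180. I(M+2)/I(M) = [C(4,1)·p^3·(1−p)] / p^4 = 4·(1−p)/p = 100.00/48.10 = 2.0790
(1−p)/p = 2.0790/4 = 0.5198  ⇒  p = 1/(1 + 0.5198) = 0.6580
Mz-180: 65.80%, Mz-182: 34.20%.

34.20%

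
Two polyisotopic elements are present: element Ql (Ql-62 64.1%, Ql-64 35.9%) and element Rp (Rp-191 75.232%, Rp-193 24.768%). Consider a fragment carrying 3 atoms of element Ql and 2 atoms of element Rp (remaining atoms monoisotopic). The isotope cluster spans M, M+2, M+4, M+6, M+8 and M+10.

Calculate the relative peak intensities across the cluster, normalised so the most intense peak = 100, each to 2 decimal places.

Element Ql pattern (n=3): 0.26337472 : 0.44251884 : 0.24783816 : 0.04626828
Element Rp pattern (n=2): 0.56598538 : 0.37266924 : 0.06134538
Convolve the two distributions (both contribute in 2-u steps):
  M: 0.26337472×0.56598538 = 0.149066
  M+2: 0.26337472×0.37266924 + 0.44251884×0.56598538 = 0.348611
  M+4: 0.26337472×0.06134538 + 0.44251884×0.37266924 + 0.24783816×0.56598538 = 0.321343
  M+6: 0.44251884×0.06134538 + 0.24783816×0.37266924 + 0.04626828×0.56598538 = 0.145695
  M+8: 0.24783816×0.06134538 + 0.04626828×0.37266924 = 0.032446
  M+10: 0.04626828×0.06134538 = 0.002838
Scale to base peak (0.348611) = 100: 42.76 : 100.00 : 92.18 : 41.79 : 9.31 : 0.81

42.76 : 100.00 : 92.18 : 41.79 : 9.31 : 0.81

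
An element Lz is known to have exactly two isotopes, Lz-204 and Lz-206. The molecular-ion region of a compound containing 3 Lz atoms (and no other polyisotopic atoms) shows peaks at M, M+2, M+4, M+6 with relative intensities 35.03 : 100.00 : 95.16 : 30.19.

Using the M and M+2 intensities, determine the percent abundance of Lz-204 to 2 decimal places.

51.24%

If p is the fraction of Lz that is Lz-204, then I(M+2)/I(M) = [C(3,1)·p^2·(1−p)] / p^3 = 3·(1−p)/p = 100.00/35.03 = 2.8547
(1−p)/p = 2.8547/3 = 0.9516  ⇒  p = 1/(1 + 0.9516) = 0.5124
Lz-204: 51.24%, Lz-206: 48.76%.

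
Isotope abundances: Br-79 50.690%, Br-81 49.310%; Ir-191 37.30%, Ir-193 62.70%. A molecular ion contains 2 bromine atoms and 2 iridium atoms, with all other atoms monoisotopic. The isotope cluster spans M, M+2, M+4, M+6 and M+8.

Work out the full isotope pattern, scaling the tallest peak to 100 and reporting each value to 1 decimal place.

9.7 : 51.5 : 100.0 : 84.2 : 25.9

Bromine pattern (n=2): 0.25694761 : 0.49990478 : 0.24314761
Iridium pattern (n=2): 0.139129 : 0.467742 : 0.393129
Convolve the two distributions (both contribute in 2-u steps):
  M: 0.25694761×0.139129 = 0.035749
  M+2: 0.25694761×0.467742 + 0.49990478×0.139129 = 0.189736
  M+4: 0.25694761×0.393129 + 0.49990478×0.467742 + 0.24314761×0.139129 = 0.368669
  M+6: 0.49990478×0.393129 + 0.24314761×0.467742 = 0.310257
  M+8: 0.24314761×0.393129 = 0.095588
Scale to base peak (0.368669) = 100: 9.7 : 51.5 : 100.0 : 84.2 : 25.9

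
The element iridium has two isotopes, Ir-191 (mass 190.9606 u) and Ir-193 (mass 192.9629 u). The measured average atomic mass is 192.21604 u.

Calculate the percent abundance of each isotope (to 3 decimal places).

Ir-191: 37.300%, Ir-193: 62.700%

With x = fraction of Ir-191 (so Ir-193 is 1 − x):
190.9606·x + 192.9629·(1 − x) = 192.21604
(190.9606 − 192.9629)·x = 192.21604 − 192.9629
x = -0.74686 / -2.0023 = 0.37300 → 37.300% Ir-191, 62.700% Ir-193.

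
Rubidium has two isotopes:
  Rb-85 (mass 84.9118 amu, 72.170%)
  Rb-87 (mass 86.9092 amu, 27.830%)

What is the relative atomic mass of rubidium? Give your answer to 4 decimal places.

85.4677 amu

The abundance-weighted mean is 0.72170 × 84.9118 + 0.27830 × 86.9092
= 61.28085 + 24.18683 = 85.46768 amu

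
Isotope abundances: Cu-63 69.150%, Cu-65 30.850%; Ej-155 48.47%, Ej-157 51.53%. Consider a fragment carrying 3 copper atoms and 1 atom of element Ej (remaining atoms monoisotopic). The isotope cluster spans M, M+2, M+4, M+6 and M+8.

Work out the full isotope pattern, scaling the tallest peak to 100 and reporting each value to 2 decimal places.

Copper pattern (n=3): 0.33065611 : 0.44254842 : 0.19743483 : 0.02936064
Element Ej pattern (n=1): 0.4847 : 0.5153
Convolve the two distributions (both contribute in 2-u steps):
  M: 0.33065611×0.4847 = 0.160269
  M+2: 0.33065611×0.5153 + 0.44254842×0.4847 = 0.384890
  M+4: 0.44254842×0.5153 + 0.19743483×0.4847 = 0.323742
  M+6: 0.19743483×0.5153 + 0.02936064×0.4847 = 0.115969
  M+8: 0.02936064×0.5153 = 0.015130
Scale to base peak (0.384890) = 100: 41.64 : 100.00 : 84.11 : 30.13 : 3.93

41.64 : 100.00 : 84.11 : 30.13 : 3.93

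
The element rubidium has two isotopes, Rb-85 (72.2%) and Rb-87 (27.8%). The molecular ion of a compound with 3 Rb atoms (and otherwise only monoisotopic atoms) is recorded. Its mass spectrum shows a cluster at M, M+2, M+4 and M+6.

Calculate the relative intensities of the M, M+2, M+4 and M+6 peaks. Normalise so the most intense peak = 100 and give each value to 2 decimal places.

Expanding (0.722 + 0.278)^3:
P(M) = 0.722^3 = 0.376367
P(M+2) = 3 × 0.722^2 × 0.278^1 = 0.434751
P(M+4) = 3 × 0.722^1 × 0.278^2 = 0.167397
P(M+6) = 0.278^3 = 0.021485
The M+2 peak is largest (0.434751); scaling to 100 gives 86.57 : 100.00 : 38.50 : 4.94.

86.57 : 100.00 : 38.50 : 4.94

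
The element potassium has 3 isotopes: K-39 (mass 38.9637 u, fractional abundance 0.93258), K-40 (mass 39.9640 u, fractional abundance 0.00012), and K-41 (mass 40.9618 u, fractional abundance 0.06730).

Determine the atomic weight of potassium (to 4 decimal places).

39.0983 u

Ar = Σ fᵢ·mᵢ = 0.93258 × 38.9637 + 0.00012 × 39.9640 + 0.06730 × 40.9618
= 36.33677 + 0.00480 + 2.75673 = 39.09830 u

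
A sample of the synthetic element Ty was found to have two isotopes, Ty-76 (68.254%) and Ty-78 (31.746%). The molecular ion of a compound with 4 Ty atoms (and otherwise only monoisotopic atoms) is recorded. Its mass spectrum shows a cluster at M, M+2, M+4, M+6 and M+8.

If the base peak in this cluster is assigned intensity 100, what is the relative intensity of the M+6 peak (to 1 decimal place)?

21.6

Term probabilities: M 0.2170, M+2 0.4038, M+4 0.2817, M+6 0.0873, M+8 0.0102. Base peak = M+2.
P(M+2) = C(4,1) × 0.68254^3 × 0.31746^1 = 4 × 0.31796867 × 0.31746 = 0.403769 (base)
P(M+6) = C(4,3) × 0.68254^1 × 0.31746^3 = 4 × 0.68254 × 0.03199389 = 0.087348
Relative intensity = 0.087348 / 0.403769 × 100 = 21.6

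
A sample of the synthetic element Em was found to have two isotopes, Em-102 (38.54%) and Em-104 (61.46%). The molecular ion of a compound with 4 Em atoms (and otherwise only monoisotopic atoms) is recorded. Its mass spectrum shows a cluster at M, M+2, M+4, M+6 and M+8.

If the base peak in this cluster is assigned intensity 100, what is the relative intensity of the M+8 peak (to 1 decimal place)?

Term probabilities: M 0.0221, M+2 0.1407, M+4 0.3366, M+6 0.3579, M+8 0.1427. Base peak = M+6.
P(M+6) = C(4,3) × 0.3854^1 × 0.6146^3 = 4 × 0.3854 × 0.2321548 = 0.357890 (base)
P(M+8) = C(4,4) × 0.3854^0 × 0.6146^4 = 1 × 1.0000 × 0.14268234 = 0.142682
Relative intensity = 0.142682 / 0.357890 × 100 = 39.9

39.9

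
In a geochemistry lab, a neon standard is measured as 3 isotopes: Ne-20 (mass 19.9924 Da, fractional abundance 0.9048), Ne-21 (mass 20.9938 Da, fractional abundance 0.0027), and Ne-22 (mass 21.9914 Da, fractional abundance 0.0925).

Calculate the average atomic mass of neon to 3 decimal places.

Weight each isotope mass by its fractional abundance: 0.9048 × 19.9924 + 0.0027 × 20.9938 + 0.0925 × 21.9914
= 18.08912 + 0.05668 + 2.03420 = 20.18000 Da

20.180 Da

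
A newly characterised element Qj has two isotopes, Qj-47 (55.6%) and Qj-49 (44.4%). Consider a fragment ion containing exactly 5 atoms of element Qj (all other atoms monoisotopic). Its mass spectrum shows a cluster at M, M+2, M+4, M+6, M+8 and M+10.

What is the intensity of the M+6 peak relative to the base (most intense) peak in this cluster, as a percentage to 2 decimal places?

79.86%

(0.556 + 0.444)^5 gives M 0.0531, M+2 0.2122, M+4 0.3388, M+6 0.2706, M+8 0.1080, M+10 0.0173; the largest is M+4.
P(M+4) = C(5,2) × 0.556^3 × 0.444^2 = 10 × 0.17187962 × 0.197136 = 0.338837 (base)
P(M+6) = C(5,3) × 0.556^2 × 0.444^3 = 10 × 0.309136 × 0.08752838 = 0.270582
Relative intensity = 0.270582 / 0.338837 × 100 = 79.86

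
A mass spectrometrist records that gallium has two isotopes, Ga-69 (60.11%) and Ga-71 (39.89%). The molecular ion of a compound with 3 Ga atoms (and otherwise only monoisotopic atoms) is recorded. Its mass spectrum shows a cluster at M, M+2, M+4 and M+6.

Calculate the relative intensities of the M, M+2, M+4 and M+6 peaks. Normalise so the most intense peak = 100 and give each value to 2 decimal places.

Expanding (0.6011 + 0.3989)^3:
P(M) = 0.6011^3 = 0.217190
P(M+2) = 3 × 0.6011^2 × 0.3989^1 = 0.432393
P(M+4) = 3 × 0.6011^1 × 0.3989^2 = 0.286943
P(M+6) = 0.3989^3 = 0.063473
The M+2 peak is largest (0.432393); scaling to 100 gives 50.23 : 100.00 : 66.36 : 14.68.

50.23 : 100.00 : 66.36 : 14.68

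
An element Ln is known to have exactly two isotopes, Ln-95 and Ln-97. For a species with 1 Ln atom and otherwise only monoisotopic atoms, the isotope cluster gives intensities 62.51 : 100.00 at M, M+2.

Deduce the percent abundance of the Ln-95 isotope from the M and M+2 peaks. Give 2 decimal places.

Write p for the Ln-95 fraction. I(M+2)/I(M) = [C(1,1)·p^0·(1−p)] / p^1 = 1·(1−p)/p = 100.00/62.51 = 1.5997
(1−p)/p = 1.5997/1 = 1.5997  ⇒  p = 1/(1 + 1.5997) = 0.3847
Ln-95: 38.47%, Ln-97: 61.53%.

38.47%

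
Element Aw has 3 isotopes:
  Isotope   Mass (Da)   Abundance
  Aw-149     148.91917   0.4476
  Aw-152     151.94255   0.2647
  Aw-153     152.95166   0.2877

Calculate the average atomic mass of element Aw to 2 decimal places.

150.88 Da

Ar = Σ fᵢ·mᵢ = 0.4476 × 148.91917 + 0.2647 × 151.94255 + 0.2877 × 152.95166
= 66.656220 + 40.219193 + 44.004193 = 150.879606 Da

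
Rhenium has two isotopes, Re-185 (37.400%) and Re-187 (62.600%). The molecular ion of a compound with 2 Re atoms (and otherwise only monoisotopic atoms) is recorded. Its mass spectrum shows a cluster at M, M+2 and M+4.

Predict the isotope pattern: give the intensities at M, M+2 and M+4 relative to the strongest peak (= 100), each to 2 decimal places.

Expanding (0.37400 + 0.62600)^2:
P(M) = 0.37400^2 = 0.139876
P(M+2) = 2 × 0.37400^1 × 0.62600^1 = 0.468248
P(M+4) = 0.62600^2 = 0.391876
The M+2 peak is largest (0.468248); scaling to 100 gives 29.87 : 100.00 : 83.69.

29.87 : 100.00 : 83.69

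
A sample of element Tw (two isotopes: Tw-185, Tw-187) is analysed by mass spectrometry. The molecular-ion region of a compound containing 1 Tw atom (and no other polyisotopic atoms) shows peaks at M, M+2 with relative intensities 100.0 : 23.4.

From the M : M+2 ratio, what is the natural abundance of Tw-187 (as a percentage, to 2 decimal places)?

Write p for the Tw-185 fraction. I(M+2)/I(M) = [C(1,1)·p^0·(1−p)] / p^1 = 1·(1−p)/p = 23.4/100.0 = 0.2340
(1−p)/p = 0.2340/1 = 0.2340  ⇒  p = 1/(1 + 0.2340) = 0.8104
Tw-185: 81.04%, Tw-187: 18.96%.

18.96%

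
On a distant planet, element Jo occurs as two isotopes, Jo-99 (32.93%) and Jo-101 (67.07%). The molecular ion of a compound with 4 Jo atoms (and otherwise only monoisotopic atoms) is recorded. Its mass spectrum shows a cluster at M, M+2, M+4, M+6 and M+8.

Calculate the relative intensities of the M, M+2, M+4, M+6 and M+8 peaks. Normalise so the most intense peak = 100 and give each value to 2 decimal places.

2.96 : 24.11 : 73.65 : 100.00 : 50.92

Expanding (0.3293 + 0.6707)^4:
P(M) = 0.3293^4 = 0.011759
P(M+2) = 4 × 0.3293^3 × 0.6707^1 = 0.095800
P(M+4) = 6 × 0.3293^2 × 0.6707^2 = 0.292679
P(M+6) = 4 × 0.3293^1 × 0.6707^3 = 0.397408
P(M+8) = 0.6707^4 = 0.202355
The M+6 peak is largest (0.397408); scaling to 100 gives 2.96 : 24.11 : 73.65 : 100.00 : 50.92.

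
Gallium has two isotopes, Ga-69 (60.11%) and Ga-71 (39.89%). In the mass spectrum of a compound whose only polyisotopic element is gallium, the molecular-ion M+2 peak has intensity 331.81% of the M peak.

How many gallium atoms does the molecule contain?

With n Ga atoms, P(M+2)/P(M) = C(n,1)·p^(n−1)q / p^n = n·q/p = n · 0.3989/0.6011.
n = 3.3181 × 0.6011/0.3989 = 5.00 ≈ 5

5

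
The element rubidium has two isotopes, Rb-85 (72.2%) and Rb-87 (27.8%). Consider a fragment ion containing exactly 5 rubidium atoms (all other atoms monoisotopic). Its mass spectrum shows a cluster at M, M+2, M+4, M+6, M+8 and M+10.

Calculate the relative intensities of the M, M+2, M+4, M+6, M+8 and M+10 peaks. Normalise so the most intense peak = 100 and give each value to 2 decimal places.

Expanding (0.722 + 0.278)^5:
P(M) = 0.722^5 = 0.196194
P(M+2) = 5 × 0.722^4 × 0.278^1 = 0.377714
P(M+4) = 10 × 0.722^3 × 0.278^2 = 0.290872
P(M+6) = 10 × 0.722^2 × 0.278^3 = 0.111998
P(M+8) = 5 × 0.722^1 × 0.278^4 = 0.021562
P(M+10) = 0.278^5 = 0.001660
The M+2 peak is largest (0.377714); scaling to 100 gives 51.94 : 100.00 : 77.01 : 29.65 : 5.71 : 0.44.

51.94 : 100.00 : 77.01 : 29.65 : 5.71 : 0.44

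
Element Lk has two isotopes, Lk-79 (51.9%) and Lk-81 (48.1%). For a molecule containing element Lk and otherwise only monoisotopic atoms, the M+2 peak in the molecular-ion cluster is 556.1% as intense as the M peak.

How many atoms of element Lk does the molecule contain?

6

For n independent Lk atoms, I(M+2)/I(M) = n · (abundance Lk-81) / (abundance Lk-79) = n · 0.481/0.519.
n = 5.561 × 0.519/0.481 = 6.00 ≈ 6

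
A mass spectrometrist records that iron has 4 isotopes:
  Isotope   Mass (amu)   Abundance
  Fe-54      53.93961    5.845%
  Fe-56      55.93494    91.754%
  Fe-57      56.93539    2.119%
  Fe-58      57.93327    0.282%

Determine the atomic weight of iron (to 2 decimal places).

55.85 amu

The abundance-weighted mean is 0.05845 × 53.93961 + 0.91754 × 55.93494 + 0.02119 × 56.93539 + 0.00282 × 57.93327
= 3.152770 + 51.322545 + 1.206461 + 0.163372 = 55.845148 amu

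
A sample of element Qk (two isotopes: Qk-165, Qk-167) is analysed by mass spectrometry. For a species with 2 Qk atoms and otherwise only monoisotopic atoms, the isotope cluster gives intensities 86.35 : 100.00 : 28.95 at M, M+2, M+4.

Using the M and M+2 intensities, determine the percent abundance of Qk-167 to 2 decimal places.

If p is the fraction of Qk that is Qk-165, then I(M+2)/I(M) = [C(2,1)·p^1·(1−p)] / p^2 = 2·(1−p)/p = 100.00/86.35 = 1.1581
(1−p)/p = 1.1581/2 = 0.5790  ⇒  p = 1/(1 + 0.5790) = 0.6333
Qk-165: 63.33%, Qk-167: 36.67%.

36.67%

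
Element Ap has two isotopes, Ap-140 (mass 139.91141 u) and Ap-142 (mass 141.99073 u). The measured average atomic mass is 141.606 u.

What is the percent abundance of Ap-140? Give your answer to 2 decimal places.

18.50%

With x = fraction of Ap-140 (so Ap-142 is 1 − x):
139.91141·x + 141.99073·(1 − x) = 141.606
(139.91141 − 141.99073)·x = 141.606 − 141.99073
x = -0.38473 / -2.07932 = 0.18503 → 18.50% Ap-140, 81.50% Ap-142.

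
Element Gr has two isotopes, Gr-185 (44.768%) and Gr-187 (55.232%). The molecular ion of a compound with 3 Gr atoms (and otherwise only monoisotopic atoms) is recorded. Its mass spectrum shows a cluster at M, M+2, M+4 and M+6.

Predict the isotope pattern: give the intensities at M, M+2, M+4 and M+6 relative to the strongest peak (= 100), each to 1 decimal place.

21.9 : 81.1 : 100.0 : 41.1

Expanding (0.44768 + 0.55232)^3:
P(M) = 0.44768^3 = 0.089723
P(M+2) = 3 × 0.44768^2 × 0.55232^1 = 0.332084
P(M+4) = 3 × 0.44768^1 × 0.55232^2 = 0.409704
P(M+6) = 0.55232^3 = 0.168489
The M+4 peak is largest (0.409704); scaling to 100 gives 21.9 : 81.1 : 100.0 : 41.1.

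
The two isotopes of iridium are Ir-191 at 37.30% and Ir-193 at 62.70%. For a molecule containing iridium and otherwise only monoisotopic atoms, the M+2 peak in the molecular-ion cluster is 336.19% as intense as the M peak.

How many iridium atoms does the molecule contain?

For n independent Ir atoms, I(M+2)/I(M) = n · (abundance Ir-193) / (abundance Ir-191) = n · 0.6270/0.3730.
n = 3.3619 × 0.3730/0.6270 = 2.00 ≈ 2

2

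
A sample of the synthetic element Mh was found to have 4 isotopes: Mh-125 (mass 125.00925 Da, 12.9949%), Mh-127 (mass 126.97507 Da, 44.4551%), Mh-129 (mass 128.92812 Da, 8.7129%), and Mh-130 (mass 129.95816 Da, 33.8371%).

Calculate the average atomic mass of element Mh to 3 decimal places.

The abundance-weighted mean is 0.129949 × 125.00925 + 0.444551 × 126.97507 + 0.087129 × 128.92812 + 0.338371 × 129.95816
= 16.244827 + 56.446894 + 11.233378 + 43.974073 = 127.899172 Da

127.899 Da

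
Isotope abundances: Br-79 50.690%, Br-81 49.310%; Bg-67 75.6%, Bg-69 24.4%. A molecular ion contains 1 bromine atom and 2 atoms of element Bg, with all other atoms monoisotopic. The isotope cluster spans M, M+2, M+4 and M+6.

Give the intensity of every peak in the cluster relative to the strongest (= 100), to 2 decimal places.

61.79 : 100.00 : 45.24 : 6.26

Bromine pattern (n=1): 0.5069 : 0.4931
Element Bg pattern (n=2): 0.571536 : 0.368928 : 0.059536
Convolve the two distributions (both contribute in 2-u steps):
  M: 0.5069×0.571536 = 0.289712
  M+2: 0.5069×0.368928 + 0.4931×0.571536 = 0.468834
  M+4: 0.5069×0.059536 + 0.4931×0.368928 = 0.212097
  M+6: 0.4931×0.059536 = 0.029357
Scale to base peak (0.468834) = 100: 61.79 : 100.00 : 45.24 : 6.26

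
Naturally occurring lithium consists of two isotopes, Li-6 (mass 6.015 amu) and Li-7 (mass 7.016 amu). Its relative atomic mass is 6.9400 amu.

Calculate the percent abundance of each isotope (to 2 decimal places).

Li-6: 7.59%, Li-7: 92.41%

With x = fraction of Li-6 (so Li-7 is 1 − x):
6.015·x + 7.016·(1 − x) = 6.9400
(6.015 − 7.016)·x = 6.9400 − 7.016
x = -0.0760 / -1.001 = 0.07592 → 7.59% Li-6, 92.41% Li-7.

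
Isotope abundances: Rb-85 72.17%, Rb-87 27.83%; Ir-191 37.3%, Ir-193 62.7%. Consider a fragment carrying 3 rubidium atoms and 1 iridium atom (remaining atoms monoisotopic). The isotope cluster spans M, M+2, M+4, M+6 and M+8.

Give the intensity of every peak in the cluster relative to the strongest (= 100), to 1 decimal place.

Rubidium pattern (n=3): 0.37589809 : 0.43485841 : 0.16768892 : 0.02155458
Iridium pattern (n=1): 0.3730 : 0.6270
Convolve the two distributions (both contribute in 2-u steps):
  M: 0.37589809×0.3730 = 0.140210
  M+2: 0.37589809×0.6270 + 0.43485841×0.3730 = 0.397890
  M+4: 0.43485841×0.6270 + 0.16768892×0.3730 = 0.335204
  M+6: 0.16768892×0.6270 + 0.02155458×0.3730 = 0.113181
  M+8: 0.02155458×0.6270 = 0.013515
Scale to base peak (0.397890) = 100: 35.2 : 100.0 : 84.2 : 28.4 : 3.4

35.2 : 100.0 : 84.2 : 28.4 : 3.4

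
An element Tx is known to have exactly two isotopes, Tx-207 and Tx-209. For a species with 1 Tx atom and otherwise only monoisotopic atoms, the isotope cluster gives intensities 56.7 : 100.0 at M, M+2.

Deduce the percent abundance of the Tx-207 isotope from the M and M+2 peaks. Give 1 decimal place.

36.2%

Let p = fractional abundance of Tx-207. I(M+2)/I(M) = [C(1,1)·p^0·(1−p)] / p^1 = 1·(1−p)/p = 100.0/56.7 = 1.7637
(1−p)/p = 1.7637/1 = 1.7637  ⇒  p = 1/(1 + 1.7637) = 0.3618
Tx-207: 36.2%, Tx-209: 63.8%.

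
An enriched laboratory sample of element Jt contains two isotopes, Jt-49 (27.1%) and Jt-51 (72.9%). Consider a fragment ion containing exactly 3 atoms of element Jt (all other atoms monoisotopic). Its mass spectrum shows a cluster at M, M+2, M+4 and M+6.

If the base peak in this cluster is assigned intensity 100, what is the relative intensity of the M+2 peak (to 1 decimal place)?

37.2

Term probabilities: M 0.0199, M+2 0.1606, M+4 0.4321, M+6 0.3874. Base peak = M+4.
P(M+4) = C(3,2) × 0.271^1 × 0.729^2 = 3 × 0.2710 × 0.531441 = 0.432062 (base)
P(M+2) = C(3,1) × 0.271^2 × 0.729^1 = 3 × 0.073441 × 0.7290 = 0.160615
Relative intensity = 0.160615 / 0.432062 × 100 = 37.2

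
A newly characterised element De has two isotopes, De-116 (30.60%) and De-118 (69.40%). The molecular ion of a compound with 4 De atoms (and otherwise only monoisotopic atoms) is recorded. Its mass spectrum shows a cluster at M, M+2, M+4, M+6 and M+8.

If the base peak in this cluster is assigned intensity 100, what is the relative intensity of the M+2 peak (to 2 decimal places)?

Term probabilities: M 0.0088, M+2 0.0795, M+4 0.2706, M+6 0.4091, M+8 0.2320. Base peak = M+6.
P(M+6) = C(4,3) × 0.3060^1 × 0.6940^3 = 4 × 0.3060 × 0.33425538 = 0.409129 (base)
P(M+2) = C(4,1) × 0.3060^3 × 0.6940^1 = 4 × 0.02865262 × 0.6940 = 0.079540
Relative intensity = 0.079540 / 0.409129 × 100 = 19.44

19.44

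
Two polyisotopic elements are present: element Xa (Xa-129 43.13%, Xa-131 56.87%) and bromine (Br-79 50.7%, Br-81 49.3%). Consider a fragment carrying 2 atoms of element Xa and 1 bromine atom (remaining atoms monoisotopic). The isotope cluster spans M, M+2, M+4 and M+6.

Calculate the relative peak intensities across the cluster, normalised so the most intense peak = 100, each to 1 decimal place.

23.2 : 83.9 : 100.0 : 39.3

Element Xa pattern (n=2): 0.18601969 : 0.49056062 : 0.32341969
Bromine pattern (n=1): 0.5070 : 0.4930
Convolve the two distributions (both contribute in 2-u steps):
  M: 0.18601969×0.5070 = 0.094312
  M+2: 0.18601969×0.4930 + 0.49056062×0.5070 = 0.340422
  M+4: 0.49056062×0.4930 + 0.32341969×0.5070 = 0.405820
  M+6: 0.32341969×0.4930 = 0.159446
Scale to base peak (0.405820) = 100: 23.2 : 83.9 : 100.0 : 39.3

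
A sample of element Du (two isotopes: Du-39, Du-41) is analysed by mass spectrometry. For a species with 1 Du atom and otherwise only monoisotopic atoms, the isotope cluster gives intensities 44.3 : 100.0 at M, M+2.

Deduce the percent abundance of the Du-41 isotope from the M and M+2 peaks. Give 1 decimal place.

69.3%

Write p for the Du-39 fraction. I(M+2)/I(M) = [C(1,1)·p^0·(1−p)] / p^1 = 1·(1−p)/p = 100.0/44.3 = 2.2573
(1−p)/p = 2.2573/1 = 2.2573  ⇒  p = 1/(1 + 2.2573) = 0.3070
Du-39: 30.7%, Du-41: 69.3%.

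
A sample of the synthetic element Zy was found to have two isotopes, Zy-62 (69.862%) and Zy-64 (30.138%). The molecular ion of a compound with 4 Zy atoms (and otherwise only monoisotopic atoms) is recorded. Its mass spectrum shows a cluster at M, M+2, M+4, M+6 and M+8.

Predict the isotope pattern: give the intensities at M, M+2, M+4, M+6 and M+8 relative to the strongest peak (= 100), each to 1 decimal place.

58.0 : 100.0 : 64.7 : 18.6 : 2.0

Each Zy atom is independently Zy-62 (p = 0.69862) or Zy-64 (q = 0.30138); the cluster is the binomial expansion (p + q)^4.
P(M) = 0.69862^4 = 0.238212
P(M+2) = 4 × 0.69862^3 × 0.30138^1 = 0.411053
P(M+4) = 6 × 0.69862^2 × 0.30138^2 = 0.265988
P(M+6) = 4 × 0.69862^1 × 0.30138^3 = 0.076497
P(M+8) = 0.30138^4 = 0.008250
The M+2 peak is largest (0.411053); scaling to 100 gives 58.0 : 100.0 : 64.7 : 18.6 : 2.0.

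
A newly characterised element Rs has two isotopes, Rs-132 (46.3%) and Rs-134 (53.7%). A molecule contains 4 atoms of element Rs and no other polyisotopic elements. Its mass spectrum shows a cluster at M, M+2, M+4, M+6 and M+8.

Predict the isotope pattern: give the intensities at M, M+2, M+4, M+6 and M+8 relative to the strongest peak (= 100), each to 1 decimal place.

Each Rs atom is independently Rs-132 (p = 0.463) or Rs-134 (q = 0.537); the cluster is the binomial expansion (p + q)^4.
P(M) = 0.463^4 = 0.045954
P(M+2) = 4 × 0.463^3 × 0.537^1 = 0.213195
P(M+4) = 6 × 0.463^2 × 0.537^2 = 0.370904
P(M+6) = 4 × 0.463^1 × 0.537^3 = 0.286790
P(M+8) = 0.537^4 = 0.083157
The M+4 peak is largest (0.370904); scaling to 100 gives 12.4 : 57.5 : 100.0 : 77.3 : 22.4.

12.4 : 57.5 : 100.0 : 77.3 : 22.4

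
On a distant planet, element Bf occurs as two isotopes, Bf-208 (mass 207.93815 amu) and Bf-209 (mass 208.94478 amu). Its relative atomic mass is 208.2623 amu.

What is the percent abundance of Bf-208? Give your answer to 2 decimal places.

Let x be the fractional abundance of Bf-208; then Bf-209 has abundance 1 − x.
207.93815·x + 208.94478·(1 − x) = 208.2623
(207.93815 − 208.94478)·x = 208.2623 − 208.94478
x = -0.68248 / -1.00663 = 0.67798 → 67.80% Bf-208, 32.20% Bf-209.

67.80%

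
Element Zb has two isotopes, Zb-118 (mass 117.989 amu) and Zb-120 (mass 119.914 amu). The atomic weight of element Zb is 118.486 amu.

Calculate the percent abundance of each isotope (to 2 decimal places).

Zb-118: 74.18%, Zb-120: 25.82%

With x = fraction of Zb-118 (so Zb-120 is 1 − x):
117.989·x + 119.914·(1 − x) = 118.486
(117.989 − 119.914)·x = 118.486 − 119.914
x = -1.428 / -1.925 = 0.74182 → 74.18% Zb-118, 25.82% Zb-120.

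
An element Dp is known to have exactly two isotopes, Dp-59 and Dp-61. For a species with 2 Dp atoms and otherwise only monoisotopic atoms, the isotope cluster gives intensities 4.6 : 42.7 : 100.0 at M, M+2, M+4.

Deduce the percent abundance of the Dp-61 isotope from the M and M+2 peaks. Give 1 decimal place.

82.3%

If p is the fraction of Dp that is Dp-59, then I(M+2)/I(M) = [C(2,1)·p^1·(1−p)] / p^2 = 2·(1−p)/p = 42.7/4.6 = 9.2826
(1−p)/p = 9.2826/2 = 4.6413  ⇒  p = 1/(1 + 4.6413) = 0.1773
Dp-59: 17.7%, Dp-61: 82.3%.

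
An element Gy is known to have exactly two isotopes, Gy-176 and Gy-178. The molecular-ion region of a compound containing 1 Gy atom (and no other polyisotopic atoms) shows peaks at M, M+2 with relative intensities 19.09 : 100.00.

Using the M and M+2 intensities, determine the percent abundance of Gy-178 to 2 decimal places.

If p is the fraction of Gy that is Gy-176, then I(M+2)/I(M) = [C(1,1)·p^0·(1−p)] / p^1 = 1·(1−p)/p = 100.00/19.09 = 5.2383
(1−p)/p = 5.2383/1 = 5.2383  ⇒  p = 1/(1 + 5.2383) = 0.1603
Gy-176: 16.03%, Gy-178: 83.97%.

83.97%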